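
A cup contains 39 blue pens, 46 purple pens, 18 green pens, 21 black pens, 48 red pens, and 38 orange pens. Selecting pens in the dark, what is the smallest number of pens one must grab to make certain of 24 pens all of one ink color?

132

In the worst case we take at most 23 of each ink color, but all 18 green and all 21 black (fewer than 23), giving 23 + 23 + 18 + 21 + 23 + 23 = 131.
One more pen then forces some ink color to 24, so 131 + 1 = 132.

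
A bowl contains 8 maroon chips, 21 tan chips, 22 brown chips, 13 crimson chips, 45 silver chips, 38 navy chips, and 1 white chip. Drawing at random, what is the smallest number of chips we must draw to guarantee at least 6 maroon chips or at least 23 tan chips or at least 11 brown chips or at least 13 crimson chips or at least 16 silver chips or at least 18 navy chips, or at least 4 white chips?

82

Each of the 7 colors has its own threshold; avoid all of them simultaneously.
The worst case stops just short of every target: 5 maroon, all 21 tan, 10 brown, 12 crimson, 15 silver, 17 navy, all 1 white — 5 + 21 + 10 + 12 + 15 + 17 + 1 = 81 chips.
One more chip must push some color to its target, so 81 + 1 = 82.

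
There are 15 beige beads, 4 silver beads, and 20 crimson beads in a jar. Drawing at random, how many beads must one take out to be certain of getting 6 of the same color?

15

In the worst case we take at most 5 of each color, but all 4 silver (fewer than 5), giving 5 + 4 + 5 = 14.
One more bead then forces some color to 6, so 14 + 1 = 15.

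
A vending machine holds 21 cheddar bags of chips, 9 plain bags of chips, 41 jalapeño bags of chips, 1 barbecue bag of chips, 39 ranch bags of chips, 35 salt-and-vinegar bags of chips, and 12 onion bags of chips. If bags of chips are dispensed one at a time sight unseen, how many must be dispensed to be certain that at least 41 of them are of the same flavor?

In the worst case we take at most 40 of each flavor, but all 21 cheddar, all 9 plain, all 1 barbecue, all 39 ranch, all 35 salt-and-vinegar, and all 12 onion (fewer than 40), giving 21 + 9 + 40 + 1 + 39 + 35 + 12 = 157.
One more bag of chips then forces some flavor to 41, so 157 + 1 = 158.

158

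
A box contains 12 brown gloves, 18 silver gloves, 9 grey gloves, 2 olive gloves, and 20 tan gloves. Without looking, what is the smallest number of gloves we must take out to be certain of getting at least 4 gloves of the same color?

In the worst case we take at most 3 of each color, but all 2 olive (fewer than 3), giving 3 + 3 + 3 + 2 + 3 = 14.
One more glove then forces some color to 4, so 14 + 1 = 15.

15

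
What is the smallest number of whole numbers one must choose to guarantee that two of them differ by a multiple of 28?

29

Two integers differ by a multiple of 28 exactly when they share a remainder mod 28.
There are 28 residue classes mod 28, so 28 integers can all lie in distinct classes.
One more integer must repeat a residue, giving a difference divisible by 28. So n = 28 + 1 = 29.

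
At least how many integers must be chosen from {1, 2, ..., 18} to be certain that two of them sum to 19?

Partition {1, …, 18} into 9 pairs: {1,18}, {2,17}, …, {9,10}.
Choosing 9 integers — say the integers 1 through 9 — takes one from each pair and avoids the property.
Choosing 10 forces two into the same pair by pigeonhole, and those sum to 19. So 10.

10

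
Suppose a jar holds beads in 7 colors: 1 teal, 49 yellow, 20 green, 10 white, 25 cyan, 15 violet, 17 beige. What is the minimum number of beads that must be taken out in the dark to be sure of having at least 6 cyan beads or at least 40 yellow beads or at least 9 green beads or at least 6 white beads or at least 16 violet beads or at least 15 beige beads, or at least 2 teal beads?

88

Each of the 7 colors has its own threshold; avoid all of them simultaneously.
The worst case stops just short of every target: 1 teal, 39 yellow, 8 green, 5 white, 5 cyan, 15 violet, 14 beige — 1 + 39 + 8 + 5 + 5 + 15 + 14 = 87 beads.
One more bead must push some color to its target, so 87 + 1 = 88.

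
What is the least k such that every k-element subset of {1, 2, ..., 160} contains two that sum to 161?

81

Partition {1, …, 160} into 80 pairs: {1,160}, {2,159}, …, {80,81}.
Choosing 80 integers — say the integers 1 through 80 — takes one from each pair and avoids the property.
Choosing 81 forces two into the same pair by pigeonhole, and those sum to 161. So 81.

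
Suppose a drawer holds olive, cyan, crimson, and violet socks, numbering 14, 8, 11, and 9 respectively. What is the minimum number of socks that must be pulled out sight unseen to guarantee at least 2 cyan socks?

36

The worst case draws every non-cyan sock first: 14 + 11 + 9 = 34.
The next 2 draws are then forced to be cyan, giving 34 + 2 = 36.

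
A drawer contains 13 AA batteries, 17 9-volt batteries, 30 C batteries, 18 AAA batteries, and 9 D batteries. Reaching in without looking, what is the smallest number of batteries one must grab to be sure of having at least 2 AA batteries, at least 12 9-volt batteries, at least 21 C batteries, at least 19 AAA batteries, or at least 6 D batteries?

The worst case stops just short of every target: 1 AA, 11 9-volt, 20 C, 18 AAA, 5 D — 1 + 11 + 20 + 18 + 5 = 55 batteries.
One more battery must push some type to its target, so 55 + 1 = 56.

56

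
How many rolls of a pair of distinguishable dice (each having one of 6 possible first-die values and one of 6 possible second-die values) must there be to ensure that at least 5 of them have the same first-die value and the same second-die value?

145

There are 6 × 6 = 36 (first-die value, second-die value) combinations acting as pigeonholes.
With 36 × 4 = 144 rolls of a pair of distinguishable dice we could place exactly 4 in each, with no (first-die value, second-die value) pair reaching 5.
One more forces some (first-die value, second-die value) pair to hold 5, so 144 + 1 = 145.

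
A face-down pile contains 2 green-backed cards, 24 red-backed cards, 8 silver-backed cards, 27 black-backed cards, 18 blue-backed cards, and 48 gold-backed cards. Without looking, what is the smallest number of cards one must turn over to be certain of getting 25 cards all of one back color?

In the worst case we take at most 24 of each back color, but all 2 green-backed, all 8 silver-backed, and all 18 blue-backed (fewer than 24), giving 2 + 24 + 8 + 24 + 18 + 24 = 100.
One more card then forces some back color to 25, so 100 + 1 = 101.

101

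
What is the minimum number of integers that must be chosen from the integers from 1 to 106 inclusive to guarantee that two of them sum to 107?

Partition {1, …, 106} into 53 pairs: {1,106}, {2,105}, …, {53,54}.
Choosing 53 integers — say the integers 1 through 53 — takes one from each pair and avoids the property.
Choosing 54 forces two into the same pair by pigeonhole, and those sum to 107. So 54.

54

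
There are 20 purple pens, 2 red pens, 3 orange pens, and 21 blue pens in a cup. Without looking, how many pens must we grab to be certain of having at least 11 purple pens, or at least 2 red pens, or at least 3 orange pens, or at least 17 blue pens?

The worst case stops just short of every target: 10 purple, 1 red, 2 orange, 16 blue — 10 + 1 + 2 + 16 = 29 pens.
One more pen must push some ink color to its target, so 29 + 1 = 30.

30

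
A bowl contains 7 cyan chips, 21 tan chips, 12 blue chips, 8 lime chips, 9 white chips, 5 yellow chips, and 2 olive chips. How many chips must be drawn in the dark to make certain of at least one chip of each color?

The hardest color to obtain is olive: we could draw every other chip first — 64 − 2 = 62 chips — without a single olive one.
The next draw must be olive, so 62 + 1 = 63.

63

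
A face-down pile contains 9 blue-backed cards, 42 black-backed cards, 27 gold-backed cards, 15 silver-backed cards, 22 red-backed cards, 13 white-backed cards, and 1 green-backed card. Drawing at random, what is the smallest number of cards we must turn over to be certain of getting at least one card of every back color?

The hardest back color to obtain is green-backed: we could draw every other card first — 129 − 1 = 128 cards — without a single green-backed one.
The next draw must be green-backed, so 128 + 1 = 129.

129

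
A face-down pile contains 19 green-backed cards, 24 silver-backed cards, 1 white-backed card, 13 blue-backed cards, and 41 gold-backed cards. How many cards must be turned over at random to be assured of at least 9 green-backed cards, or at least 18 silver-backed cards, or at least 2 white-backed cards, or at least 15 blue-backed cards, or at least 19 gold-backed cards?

58

Each of the 5 back colors has its own threshold; avoid all of them simultaneously.
The worst case stops just short of every target: 8 green-backed, 17 silver-backed, 1 white-backed, all 13 blue-backed, 18 gold-backed — 8 + 17 + 1 + 13 + 18 = 57 cards.
One more card must push some back color to its target, so 57 + 1 = 58.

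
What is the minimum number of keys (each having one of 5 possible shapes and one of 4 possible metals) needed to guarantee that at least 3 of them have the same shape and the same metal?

There are 5 × 4 = 20 (shape, metal) combinations acting as pigeonholes.
With 20 × 2 = 40 keys we could place exactly 2 in each, with no (shape, metal) pair reaching 3.
One more forces some (shape, metal) pair to hold 3, so 40 + 1 = 41.

41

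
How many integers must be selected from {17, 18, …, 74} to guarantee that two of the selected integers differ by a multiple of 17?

Group the integers by remainder mod 17; there are 17 residue classes, each nonempty in this range.
Choosing one from each class (17 integers) avoids any shared remainder.
One more choice must repeat a class, so two differ by a multiple of 17. Hence 17 + 1 = 18.

18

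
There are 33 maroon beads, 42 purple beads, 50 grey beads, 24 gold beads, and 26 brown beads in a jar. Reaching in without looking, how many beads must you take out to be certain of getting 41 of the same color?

164

Treat the 5 colors as pigeonholes.
In the worst case we take at most 40 of each color, but all 33 maroon, all 24 gold, and all 26 brown (fewer than 40), giving 33 + 40 + 40 + 24 + 26 = 163.
One more bead then forces some color to 41, so 163 + 1 = 164.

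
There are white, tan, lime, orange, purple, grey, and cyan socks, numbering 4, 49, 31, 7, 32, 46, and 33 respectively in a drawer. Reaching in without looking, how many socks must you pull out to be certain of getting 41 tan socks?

The worst case draws every non-tan sock first: 4 + 31 + 7 + 32 + 46 + 33 = 153.
The next 41 draws are then forced to be tan, giving 153 + 41 = 194.

194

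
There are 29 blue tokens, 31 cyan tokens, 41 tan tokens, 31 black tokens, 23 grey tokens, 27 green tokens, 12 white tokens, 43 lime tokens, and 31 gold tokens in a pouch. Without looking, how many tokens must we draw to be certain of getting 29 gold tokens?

266

The worst case draws every non-gold token first: 29 + 31 + 41 + 31 + 23 + 27 + 12 + 43 = 237.
The next 29 draws are then forced to be gold, giving 237 + 29 = 266.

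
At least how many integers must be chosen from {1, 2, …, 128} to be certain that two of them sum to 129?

Partition {1, …, 128} into 64 pairs: {1,128}, {2,127}, …, {64,65}.
Choosing 64 integers — say the integers 1 through 64 — takes one from each pair and avoids the property.
Choosing 65 forces two into the same pair by pigeonhole, and those sum to 129. So 65.

65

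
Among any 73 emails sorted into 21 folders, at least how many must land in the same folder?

4

The 73 emails fall into 21 folders.
If each of the 21 folders held at most 3, the total would be at most 21 × 3 = 63 < 73, a contradiction.
So at least one holds ⌈73/21⌉ = 4.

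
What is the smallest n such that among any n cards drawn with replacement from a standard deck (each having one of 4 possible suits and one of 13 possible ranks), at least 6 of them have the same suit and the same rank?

There are 4 × 13 = 52 (suit, rank) combinations acting as pigeonholes.
With 52 × 5 = 260 cards drawn with replacement from a standard deck we could place exactly 5 in each, with no (suit, rank) pair reaching 6.
One more forces some (suit, rank) pair to hold 6, so 260 + 1 = 261.

261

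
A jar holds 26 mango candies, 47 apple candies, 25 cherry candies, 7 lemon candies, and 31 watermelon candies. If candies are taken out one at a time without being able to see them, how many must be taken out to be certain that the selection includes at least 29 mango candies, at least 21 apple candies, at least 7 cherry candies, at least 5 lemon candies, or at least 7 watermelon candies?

The worst case stops just short of every target: all 26 mango, 20 apple, 6 cherry, 4 lemon, 6 watermelon — 26 + 20 + 6 + 4 + 6 = 62 candies.
One more candy must push some flavor to its target, so 62 + 1 = 63.

63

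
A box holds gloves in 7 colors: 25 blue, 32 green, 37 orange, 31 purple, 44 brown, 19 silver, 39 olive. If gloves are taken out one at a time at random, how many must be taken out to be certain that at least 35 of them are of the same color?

Treat the 7 colors as pigeonholes.
In the worst case we take at most 34 of each color, but all 25 blue, all 32 green, all 31 purple, and all 19 silver (fewer than 34), giving 25 + 32 + 34 + 31 + 34 + 19 + 34 = 209.
One more glove then forces some color to 35, so 209 + 1 = 210.

210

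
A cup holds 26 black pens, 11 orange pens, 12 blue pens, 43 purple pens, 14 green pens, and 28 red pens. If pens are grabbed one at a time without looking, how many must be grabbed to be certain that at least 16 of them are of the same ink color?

83

In the worst case we take at most 15 of each ink color, but all 11 orange, all 12 blue, and all 14 green (fewer than 15), giving 15 + 11 + 12 + 15 + 14 + 15 = 82.
One more pen then forces some ink color to 16, so 82 + 1 = 83.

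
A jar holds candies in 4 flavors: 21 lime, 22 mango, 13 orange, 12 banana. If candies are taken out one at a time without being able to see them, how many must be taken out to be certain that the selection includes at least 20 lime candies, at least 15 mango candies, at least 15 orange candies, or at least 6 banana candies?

The worst case stops just short of every target: 19 lime, 14 mango, all 13 orange, 5 banana — 19 + 14 + 13 + 5 = 51 candies.
One more candy must push some flavor to its target, so 51 + 1 = 52.

52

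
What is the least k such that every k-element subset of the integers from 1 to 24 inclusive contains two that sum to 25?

Partition {1, …, 24} into 12 pairs: {1,24}, {2,23}, …, {12,13}.
Choosing 12 integers — say the integers 1 through 12 — takes one from each pair and avoids the property.
Choosing 13 forces two into the same pair by pigeonhole, and those sum to 25. So 13.

13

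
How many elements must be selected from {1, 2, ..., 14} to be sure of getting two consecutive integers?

8

Partition {1, …, 14} into 7 pairs: {1,2}, {3,4}, …, {13,14}.
Choosing 7 integers — say the 7 even numbers 2, 4, …, 14 — takes one from each pair and avoids the property.
Choosing 8 forces two into the same pair by pigeonhole, and those are consecutive. So 8.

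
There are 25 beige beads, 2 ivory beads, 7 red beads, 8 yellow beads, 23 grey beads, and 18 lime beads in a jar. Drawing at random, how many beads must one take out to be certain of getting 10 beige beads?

To avoid beige beads as long as possible, exhaust the other 5 colors first.
The worst case draws every non-beige bead first: 2 + 7 + 8 + 23 + 18 = 58.
The next 10 draws are then forced to be beige, giving 58 + 10 = 68.

68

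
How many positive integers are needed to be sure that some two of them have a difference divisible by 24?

25

Two integers differ by a multiple of 24 exactly when they share a remainder mod 24.
There are 24 residue classes mod 24, so 24 integers can all lie in distinct classes.
One more integer must repeat a residue, giving a difference divisible by 24. So n = 24 + 1 = 25.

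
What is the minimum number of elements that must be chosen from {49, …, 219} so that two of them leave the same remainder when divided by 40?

41

Group the integers by remainder mod 40; there are 40 residue classes, each nonempty in this range.
Choosing one from each class (40 integers) avoids any shared remainder.
One more choice must repeat a class, so two differ by a multiple of 40. Hence 40 + 1 = 41.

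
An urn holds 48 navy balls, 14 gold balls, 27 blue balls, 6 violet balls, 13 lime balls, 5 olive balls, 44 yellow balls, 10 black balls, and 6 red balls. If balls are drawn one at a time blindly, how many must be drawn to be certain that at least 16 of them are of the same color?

In the worst case we take at most 15 of each color, but all 14 gold, all 6 violet, all 13 lime, all 5 olive, all 10 black, and all 6 red (fewer than 15), giving 15 + 14 + 15 + 6 + 13 + 5 + 15 + 10 + 6 = 99.
One more ball then forces some color to 16, so 99 + 1 = 100.

100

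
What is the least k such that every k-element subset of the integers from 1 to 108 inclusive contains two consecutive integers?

Partition {1, …, 108} into 54 pairs: {1,2}, {3,4}, …, {107,108}.
Choosing 54 integers — say the 54 even numbers 2, 4, …, 108 — takes one from each pair and avoids the property.
Choosing 55 forces two into the same pair by pigeonhole, and those are consecutive. So 55.

55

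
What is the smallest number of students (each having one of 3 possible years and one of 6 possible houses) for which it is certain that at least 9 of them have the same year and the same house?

There are 3 × 6 = 18 (year, house) combinations acting as pigeonholes.
With 18 × 8 = 144 students we could place exactly 8 in each, with no (year, house) pair reaching 9.
One more forces some (year, house) pair to hold 9, so 144 + 1 = 145.

145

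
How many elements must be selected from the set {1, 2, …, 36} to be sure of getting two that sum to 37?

19

Partition {1, …, 36} into 18 pairs: {1,36}, {2,35}, …, {18,19}.
Choosing 18 integers — say the integers 1 through 18 — takes one from each pair and avoids the property.
Choosing 19 forces two into the same pair by pigeonhole, and those sum to 37. So 19.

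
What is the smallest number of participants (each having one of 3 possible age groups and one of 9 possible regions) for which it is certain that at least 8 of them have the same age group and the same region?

190

There are 3 × 9 = 27 (age group, region) combinations acting as pigeonholes.
With 27 × 7 = 189 participants we could place exactly 7 in each, with no (age group, region) pair reaching 8.
One more forces some (age group, region) pair to hold 8, so 189 + 1 = 190.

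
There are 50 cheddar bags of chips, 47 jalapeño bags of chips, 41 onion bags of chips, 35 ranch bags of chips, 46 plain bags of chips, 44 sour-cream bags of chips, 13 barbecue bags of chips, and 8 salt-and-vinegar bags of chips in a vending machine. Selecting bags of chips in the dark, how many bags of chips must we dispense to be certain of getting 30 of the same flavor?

196

Treat the 8 flavors as pigeonholes.
In the worst case we take at most 29 of each flavor, but all 13 barbecue and all 8 salt-and-vinegar (fewer than 29), giving 29 + 29 + 29 + 29 + 29 + 29 + 13 + 8 = 195.
One more bag of chips then forces some flavor to 30, so 195 + 1 = 196.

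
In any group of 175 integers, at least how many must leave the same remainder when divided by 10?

18

If each of the 10 residue classes modulo 10 held at most 17, the total would be at most 10 × 17 = 170 < 175, a contradiction.
So at least one holds ⌈175/10⌉ = 18.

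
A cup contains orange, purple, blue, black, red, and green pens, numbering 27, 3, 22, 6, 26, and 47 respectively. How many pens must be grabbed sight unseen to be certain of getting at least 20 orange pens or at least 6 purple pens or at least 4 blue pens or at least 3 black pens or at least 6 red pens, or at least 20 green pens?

52

The worst case stops just short of every target: 19 orange, all 3 purple, 3 blue, 2 black, 5 red, 19 green — 19 + 3 + 3 + 2 + 5 + 19 = 51 pens.
One more pen must push some ink color to its target, so 51 + 1 = 52.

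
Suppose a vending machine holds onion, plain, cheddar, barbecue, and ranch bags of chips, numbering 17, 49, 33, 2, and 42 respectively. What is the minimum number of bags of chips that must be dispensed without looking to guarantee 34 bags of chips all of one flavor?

Treat the 5 flavors as pigeonholes.
In the worst case we take at most 33 of each flavor, but all 17 onion and all 2 barbecue (fewer than 33), giving 17 + 33 + 33 + 2 + 33 = 118.
One more bag of chips then forces some flavor to 34, so 118 + 1 = 119.

119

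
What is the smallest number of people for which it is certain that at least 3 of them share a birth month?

There are 12 months of the year acting as pigeonholes.
With 12 × 2 = 24 people we could place exactly 2 in each, with no class reaching 3.
One more forces some class to hold 3, so 24 + 1 = 25.

25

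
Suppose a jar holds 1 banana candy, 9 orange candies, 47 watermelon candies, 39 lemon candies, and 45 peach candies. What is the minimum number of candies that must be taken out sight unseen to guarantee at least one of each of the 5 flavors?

141

The hardest flavor to obtain is banana: we could draw every other candy first — 141 − 1 = 140 candies — without a single banana one.
The next draw must be banana, so 140 + 1 = 141.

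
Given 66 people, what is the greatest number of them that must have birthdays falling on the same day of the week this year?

10

There are 7 days of the week, which serve as the pigeonholes.
If each of the 7 days of the week held at most 9, the total would be at most 7 × 9 = 63 < 66, a contradiction.
So at least one holds ⌈66/7⌉ = 10.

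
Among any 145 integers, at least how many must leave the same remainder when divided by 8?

The 145 integers fall into 8 residue classes modulo 8.
If each of the 8 residue classes modulo 8 held at most 18, the total would be at most 8 × 18 = 144 < 145, a contradiction.
So at least one holds ⌈145/8⌉ = 19.

19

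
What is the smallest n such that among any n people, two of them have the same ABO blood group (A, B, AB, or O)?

There are 4 ABO blood groups acting as pigeonholes.
With 4 people we could place one in each, avoiding any repeat.
One more forces some class to hold 2, so 4 + 1 = 5.

5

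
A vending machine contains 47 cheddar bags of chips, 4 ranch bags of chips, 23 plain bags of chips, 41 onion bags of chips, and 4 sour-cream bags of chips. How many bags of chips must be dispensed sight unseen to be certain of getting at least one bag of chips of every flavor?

The hardest flavor to obtain is ranch: we could draw every other bag of chips first — 119 − 4 = 115 bags of chips — without a single ranch one.
The next draw must be ranch, so 115 + 1 = 116.

116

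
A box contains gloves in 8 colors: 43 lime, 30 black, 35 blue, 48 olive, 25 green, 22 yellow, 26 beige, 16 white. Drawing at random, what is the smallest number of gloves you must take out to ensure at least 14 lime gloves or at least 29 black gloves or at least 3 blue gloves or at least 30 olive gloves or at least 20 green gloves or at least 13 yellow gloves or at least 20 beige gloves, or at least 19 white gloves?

Each of the 8 colors has its own threshold; avoid all of them simultaneously.
The worst case stops just short of every target: 13 lime, 28 black, 2 blue, 29 olive, 19 green, 12 yellow, 19 beige, all 16 white — 13 + 28 + 2 + 29 + 19 + 12 + 19 + 16 = 138 gloves.
One more glove must push some color to its target, so 138 + 1 = 139.

139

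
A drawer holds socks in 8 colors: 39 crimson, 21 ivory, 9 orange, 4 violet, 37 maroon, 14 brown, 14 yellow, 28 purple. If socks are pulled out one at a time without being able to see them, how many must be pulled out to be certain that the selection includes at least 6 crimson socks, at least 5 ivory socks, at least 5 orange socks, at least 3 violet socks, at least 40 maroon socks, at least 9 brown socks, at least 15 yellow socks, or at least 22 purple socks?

96

The worst case stops just short of every target: 5 crimson, 4 ivory, 4 orange, 2 violet, all 37 maroon, 8 brown, 14 yellow, 21 purple — 5 + 4 + 4 + 2 + 37 + 8 + 14 + 21 = 95 socks.
One more sock must push some color to its target, so 95 + 1 = 96.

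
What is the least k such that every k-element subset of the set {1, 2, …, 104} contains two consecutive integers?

Partition {1, …, 104} into 52 pairs: {1,2}, {3,4}, …, {103,104}.
Choosing 52 integers — say the 52 even numbers 2, 4, …, 104 — takes one from each pair and avoids the property.
Choosing 53 forces two into the same pair by pigeonhole, and those are consecutive. So 53.

53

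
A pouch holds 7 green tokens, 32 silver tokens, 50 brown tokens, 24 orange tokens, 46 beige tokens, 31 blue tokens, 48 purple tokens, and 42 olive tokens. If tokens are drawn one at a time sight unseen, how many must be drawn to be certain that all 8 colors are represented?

274

The hardest color to obtain is green: we could draw every other token first — 280 − 7 = 273 tokens — without a single green one.
The next draw must be green, so 273 + 1 = 274.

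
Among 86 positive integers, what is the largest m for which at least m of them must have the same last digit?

9

There are 10 possible last digits, which serve as the pigeonholes.
If each of the 10 possible last digits held at most 8, the total would be at most 10 × 8 = 80 < 86, a contradiction.
So at least one holds ⌈86/10⌉ = 9.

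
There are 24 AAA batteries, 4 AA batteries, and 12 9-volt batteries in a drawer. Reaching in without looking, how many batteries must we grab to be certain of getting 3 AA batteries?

39

The worst case draws every non-AA battery first: 24 + 12 = 36.
The next 3 draws are then forced to be AA, giving 36 + 3 = 39.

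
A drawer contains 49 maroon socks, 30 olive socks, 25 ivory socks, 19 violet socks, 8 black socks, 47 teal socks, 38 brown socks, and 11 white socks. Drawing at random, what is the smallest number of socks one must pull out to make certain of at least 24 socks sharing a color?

154

Treat the 8 colors as pigeonholes.
In the worst case we take at most 23 of each color, but all 19 violet, all 8 black, and all 11 white (fewer than 23), giving 23 + 23 + 23 + 19 + 8 + 23 + 23 + 11 = 153.
One more sock then forces some color to 24, so 153 + 1 = 154.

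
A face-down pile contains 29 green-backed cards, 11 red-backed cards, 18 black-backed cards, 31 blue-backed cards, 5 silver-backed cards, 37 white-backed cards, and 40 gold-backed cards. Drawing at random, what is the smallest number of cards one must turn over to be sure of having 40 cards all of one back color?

In the worst case we take at most 39 of each back color, but all 29 green-backed, all 11 red-backed, all 18 black-backed, all 31 blue-backed, all 5 silver-backed, and all 37 white-backed (fewer than 39), giving 29 + 11 + 18 + 31 + 5 + 37 + 39 = 170.
One more card then forces some back color to 40, so 170 + 1 = 171.

171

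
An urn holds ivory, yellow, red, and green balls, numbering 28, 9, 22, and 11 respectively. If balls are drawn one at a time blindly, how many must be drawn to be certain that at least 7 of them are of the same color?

The worst case takes 6 balls of each color without reaching 7 of any: 4 × 6 = 24.
The next ball must bring some color to 7, so 24 + 1 = 25.

25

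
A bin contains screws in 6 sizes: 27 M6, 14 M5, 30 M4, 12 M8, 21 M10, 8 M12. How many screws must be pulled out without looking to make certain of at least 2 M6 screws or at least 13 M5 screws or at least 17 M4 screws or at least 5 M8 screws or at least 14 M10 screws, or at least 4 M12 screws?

50

Each of the 6 sizes has its own threshold; avoid all of them simultaneously.
The worst case stops just short of every target: 1 M6, 12 M5, 16 M4, 4 M8, 13 M10, 3 M12 — 1 + 12 + 16 + 4 + 13 + 3 = 49 screws.
One more screw must push some size to its target, so 49 + 1 = 50.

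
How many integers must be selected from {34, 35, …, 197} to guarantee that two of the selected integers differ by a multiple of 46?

47

Group the integers by remainder mod 46; there are 46 residue classes, each nonempty in this range.
Choosing one from each class (46 integers) avoids any shared remainder.
One more choice must repeat a class, so two differ by a multiple of 46. Hence 46 + 1 = 47.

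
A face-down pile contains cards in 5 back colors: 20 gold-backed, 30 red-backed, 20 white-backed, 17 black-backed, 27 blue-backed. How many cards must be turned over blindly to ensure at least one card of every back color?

The hardest back color to obtain is black-backed: we could draw every other card first — 114 − 17 = 97 cards — without a single black-backed one.
The next draw must be black-backed, so 97 + 1 = 98.

98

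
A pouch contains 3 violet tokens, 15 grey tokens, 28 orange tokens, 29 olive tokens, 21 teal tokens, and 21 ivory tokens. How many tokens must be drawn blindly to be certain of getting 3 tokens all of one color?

The worst case takes 2 tokens of each color without reaching 3 of any: 6 × 2 = 12.
The next token must bring some color to 3, so 12 + 1 = 13.

13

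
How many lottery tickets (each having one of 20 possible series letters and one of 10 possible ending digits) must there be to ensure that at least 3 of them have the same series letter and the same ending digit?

401

There are 20 × 10 = 200 (series letter, ending digit) combinations acting as pigeonholes.
With 200 × 2 = 400 lottery tickets we could place exactly 2 in each, with no (series letter, ending digit) pair reaching 3.
One more forces some (series letter, ending digit) pair to hold 3, so 400 + 1 = 401.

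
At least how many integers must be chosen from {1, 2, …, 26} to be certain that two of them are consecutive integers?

Partition {1, …, 26} into 13 pairs: {1,2}, {3,4}, …, {25,26}.
Choosing 13 integers — say the 13 even numbers 2, 4, …, 26 — takes one from each pair and avoids the property.
Choosing 14 forces two into the same pair by pigeonhole, and those are consecutive. So 14.

14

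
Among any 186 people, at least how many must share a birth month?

16

The 186 people fall into 12 months of the year.
If each of the 12 months of the year held at most 15, the total would be at most 12 × 15 = 180 < 186, a contradiction.
So at least one holds ⌈186/12⌉ = 16.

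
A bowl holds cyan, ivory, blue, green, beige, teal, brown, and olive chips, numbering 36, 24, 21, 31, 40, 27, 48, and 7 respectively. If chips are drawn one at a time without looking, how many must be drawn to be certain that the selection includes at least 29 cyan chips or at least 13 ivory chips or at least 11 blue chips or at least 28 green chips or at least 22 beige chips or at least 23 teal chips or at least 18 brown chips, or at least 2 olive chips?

139

Each of the 8 colors has its own threshold; avoid all of them simultaneously.
The worst case stops just short of every target: 28 cyan, 12 ivory, 10 blue, 27 green, 21 beige, 22 teal, 17 brown, 1 olive — 28 + 12 + 10 + 27 + 21 + 22 + 17 + 1 = 138 chips.
One more chip must push some color to its target, so 138 + 1 = 139.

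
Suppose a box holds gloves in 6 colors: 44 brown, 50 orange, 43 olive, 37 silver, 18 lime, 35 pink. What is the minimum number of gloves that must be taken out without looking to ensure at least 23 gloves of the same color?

Treat the 6 colors as pigeonholes.
In the worst case we take at most 22 of each color, but all 18 lime (fewer than 22), giving 22 + 22 + 22 + 22 + 18 + 22 = 128.
One more glove then forces some color to 23, so 128 + 1 = 129.

129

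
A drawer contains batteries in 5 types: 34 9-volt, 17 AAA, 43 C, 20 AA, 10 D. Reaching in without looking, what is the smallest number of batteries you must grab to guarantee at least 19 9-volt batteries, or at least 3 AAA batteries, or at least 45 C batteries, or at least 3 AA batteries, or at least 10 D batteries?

75

Each of the 5 types has its own threshold; avoid all of them simultaneously.
The worst case stops just short of every target: 18 9-volt, 2 AAA, all 43 C, 2 AA, 9 D — 18 + 2 + 43 + 2 + 9 = 74 batteries.
One more battery must push some type to its target, so 74 + 1 = 75.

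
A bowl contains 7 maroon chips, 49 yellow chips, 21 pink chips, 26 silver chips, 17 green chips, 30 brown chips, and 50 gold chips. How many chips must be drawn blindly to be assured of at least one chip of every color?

The hardest color to obtain is maroon: we could draw every other chip first — 200 − 7 = 193 chips — without a single maroon one.
The next draw must be maroon, so 193 + 1 = 194.

194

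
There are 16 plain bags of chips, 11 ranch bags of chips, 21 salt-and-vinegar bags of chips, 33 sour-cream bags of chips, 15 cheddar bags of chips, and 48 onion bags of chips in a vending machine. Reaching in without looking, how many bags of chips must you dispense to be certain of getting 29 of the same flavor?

In the worst case we take at most 28 of each flavor, but all 16 plain, all 11 ranch, all 21 salt-and-vinegar, and all 15 cheddar (fewer than 28), giving 16 + 11 + 21 + 28 + 15 + 28 = 119.
One more bag of chips then forces some flavor to 29, so 119 + 1 = 120.

120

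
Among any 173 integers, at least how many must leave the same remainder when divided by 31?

If each of the 31 residue classes modulo 31 held at most 5, the total would be at most 31 × 5 = 155 < 173, a contradiction.
So at least one holds ⌈173/31⌉ = 6.

6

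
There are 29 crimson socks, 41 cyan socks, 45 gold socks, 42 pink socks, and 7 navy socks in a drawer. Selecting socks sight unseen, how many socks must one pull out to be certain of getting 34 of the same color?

In the worst case we take at most 33 of each color, but all 29 crimson and all 7 navy (fewer than 33), giving 29 + 33 + 33 + 33 + 7 = 135.
One more sock then forces some color to 34, so 135 + 1 = 136.

136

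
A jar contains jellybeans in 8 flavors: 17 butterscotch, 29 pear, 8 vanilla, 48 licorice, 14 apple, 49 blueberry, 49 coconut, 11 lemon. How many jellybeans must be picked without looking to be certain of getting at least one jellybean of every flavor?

The hardest flavor to obtain is vanilla: we could draw every other jellybean first — 225 − 8 = 217 jellybeans — without a single vanilla one.
The next draw must be vanilla, so 217 + 1 = 218.

218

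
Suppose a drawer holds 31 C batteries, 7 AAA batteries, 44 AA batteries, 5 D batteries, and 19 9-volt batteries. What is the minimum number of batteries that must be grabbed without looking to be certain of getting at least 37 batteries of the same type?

99

In the worst case we take at most 36 of each type, but all 31 C, all 7 AAA, all 5 D, and all 19 9-volt (fewer than 36), giving 31 + 7 + 36 + 5 + 19 = 98.
One more battery then forces some type to 37, so 98 + 1 = 99.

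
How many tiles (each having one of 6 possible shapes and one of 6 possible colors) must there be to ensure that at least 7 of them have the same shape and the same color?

217

There are 6 × 6 = 36 (shape, color) combinations acting as pigeonholes.
With 36 × 6 = 216 tiles we could place exactly 6 in each, with no (shape, color) pair reaching 7.
One more forces some (shape, color) pair to hold 7, so 216 + 1 = 217.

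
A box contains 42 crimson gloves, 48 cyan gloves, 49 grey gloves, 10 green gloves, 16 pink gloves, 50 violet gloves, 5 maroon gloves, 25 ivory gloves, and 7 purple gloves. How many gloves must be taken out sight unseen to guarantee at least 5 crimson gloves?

To avoid crimson gloves as long as possible, exhaust the other 8 colors first.
The worst case draws every non-crimson glove first: 48 + 49 + 10 + 16 + 50 + 5 + 25 + 7 = 210.
The next 5 draws are then forced to be crimson, giving 210 + 5 = 215.

215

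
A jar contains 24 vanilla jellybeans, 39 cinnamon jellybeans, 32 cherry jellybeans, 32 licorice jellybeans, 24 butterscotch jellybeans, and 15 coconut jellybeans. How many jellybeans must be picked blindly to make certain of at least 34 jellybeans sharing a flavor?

In the worst case we take at most 33 of each flavor, but all 24 vanilla, all 32 cherry, all 32 licorice, all 24 butterscotch, and all 15 coconut (fewer than 33), giving 24 + 33 + 32 + 32 + 24 + 15 = 160.
One more jellybean then forces some flavor to 34, so 160 + 1 = 161.

161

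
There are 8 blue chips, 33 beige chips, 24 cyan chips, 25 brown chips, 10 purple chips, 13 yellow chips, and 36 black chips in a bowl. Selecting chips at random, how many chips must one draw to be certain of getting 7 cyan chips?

132

To avoid cyan chips as long as possible, exhaust the other 6 colors first.
The worst case draws every non-cyan chip first: 8 + 33 + 25 + 10 + 13 + 36 = 125.
The next 7 draws are then forced to be cyan, giving 125 + 7 = 132.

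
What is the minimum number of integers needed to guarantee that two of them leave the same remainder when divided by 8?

There are 8 residue classes modulo 8 acting as pigeonholes.
With 8 integers we could place one in each, avoiding any repeat.
One more forces some class to hold 2, so 8 + 1 = 9.

9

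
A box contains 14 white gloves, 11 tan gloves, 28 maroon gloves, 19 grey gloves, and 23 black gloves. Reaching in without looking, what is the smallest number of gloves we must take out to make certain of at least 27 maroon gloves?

The worst case draws every non-maroon glove first: 14 + 11 + 19 + 23 = 67.
The next 27 draws are then forced to be maroon, giving 67 + 27 = 94.

94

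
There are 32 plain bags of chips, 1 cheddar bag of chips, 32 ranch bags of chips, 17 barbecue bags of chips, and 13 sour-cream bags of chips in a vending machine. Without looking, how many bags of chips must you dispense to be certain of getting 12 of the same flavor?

In the worst case we take at most 11 of each flavor, but all 1 cheddar (fewer than 11), giving 11 + 1 + 11 + 11 + 11 = 45.
One more bag of chips then forces some flavor to 12, so 45 + 1 = 46.

46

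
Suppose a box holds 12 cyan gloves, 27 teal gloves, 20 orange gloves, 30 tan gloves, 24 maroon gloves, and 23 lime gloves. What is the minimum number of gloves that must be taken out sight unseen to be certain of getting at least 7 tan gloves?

The worst case draws every non-tan glove first: 12 + 27 + 20 + 24 + 23 = 106.
The next 7 draws are then forced to be tan, giving 106 + 7 = 113.

113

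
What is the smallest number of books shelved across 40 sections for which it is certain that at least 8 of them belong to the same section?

281

There are 40 sections acting as pigeonholes.
With 40 × 7 = 280 books we could place exactly 7 in each, with no class reaching 8.
One more forces some class to hold 8, so 280 + 1 = 281.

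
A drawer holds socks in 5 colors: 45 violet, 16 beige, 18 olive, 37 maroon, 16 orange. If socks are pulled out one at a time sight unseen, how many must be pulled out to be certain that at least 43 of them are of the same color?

In the worst case we take at most 42 of each color, but all 16 beige, all 18 olive, all 37 maroon, and all 16 orange (fewer than 42), giving 42 + 16 + 18 + 37 + 16 = 129.
One more sock then forces some color to 43, so 129 + 1 = 130.

130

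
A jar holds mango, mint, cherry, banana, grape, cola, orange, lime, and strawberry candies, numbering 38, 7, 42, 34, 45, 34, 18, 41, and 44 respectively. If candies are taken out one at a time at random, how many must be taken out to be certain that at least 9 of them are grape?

The worst case draws every non-grape candy first: 38 + 7 + 42 + 34 + 34 + 18 + 41 + 44 = 258.
The next 9 draws are then forced to be grape, giving 258 + 9 = 267.

267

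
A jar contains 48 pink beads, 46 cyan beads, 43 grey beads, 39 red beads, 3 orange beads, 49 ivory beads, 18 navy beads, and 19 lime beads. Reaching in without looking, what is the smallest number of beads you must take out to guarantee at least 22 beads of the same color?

Treat the 8 colors as pigeonholes.
In the worst case we take at most 21 of each color, but all 3 orange, all 18 navy, and all 19 lime (fewer than 21), giving 21 + 21 + 21 + 21 + 3 + 21 + 18 + 19 = 145.
One more bead then forces some color to 22, so 145 + 1 = 146.

146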